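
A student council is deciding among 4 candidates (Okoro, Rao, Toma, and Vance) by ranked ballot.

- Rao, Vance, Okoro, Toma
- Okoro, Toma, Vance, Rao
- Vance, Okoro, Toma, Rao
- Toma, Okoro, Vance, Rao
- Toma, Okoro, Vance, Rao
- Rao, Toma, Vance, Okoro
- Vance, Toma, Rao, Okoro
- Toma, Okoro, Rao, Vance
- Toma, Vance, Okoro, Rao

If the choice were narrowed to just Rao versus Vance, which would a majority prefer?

Ballots ranking Rao above Vance: 3.
Ballots ranking Vance above Rao: 6.
Vance wins the head-to-head, 6–3.

Vance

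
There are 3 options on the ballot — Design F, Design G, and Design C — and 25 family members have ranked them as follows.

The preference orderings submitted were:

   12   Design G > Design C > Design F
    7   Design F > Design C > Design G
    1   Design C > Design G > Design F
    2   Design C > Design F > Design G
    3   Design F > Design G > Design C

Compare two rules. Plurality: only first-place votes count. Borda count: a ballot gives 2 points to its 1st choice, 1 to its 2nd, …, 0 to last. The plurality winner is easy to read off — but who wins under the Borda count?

Design G

Plurality first-place counts: Design F 10, Design G 12, Design C 3 → Design G.
Borda totals: Design F 22, Design G 28, Design C 25 → Design G.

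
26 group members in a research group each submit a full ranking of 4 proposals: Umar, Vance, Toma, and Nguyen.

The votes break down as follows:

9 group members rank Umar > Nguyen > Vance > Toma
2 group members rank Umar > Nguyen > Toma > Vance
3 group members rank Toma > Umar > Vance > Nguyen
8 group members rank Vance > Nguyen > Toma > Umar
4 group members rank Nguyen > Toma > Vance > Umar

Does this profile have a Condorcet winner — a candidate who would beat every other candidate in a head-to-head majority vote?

Head-to-head results (26 voters total):
Umar vs Vance: Umar wins 14–12.
Umar vs Toma: Toma wins 15–11.
Umar vs Nguyen: Umar wins 14–12.
Vance vs Toma: Vance wins 17–9.
Vance vs Nguyen: Nguyen wins 15–11.
Toma vs Nguyen: Nguyen wins 23–3.
No candidate beats all others: Umar beats Vance beats Toma beats Umar, a majority cycle.

No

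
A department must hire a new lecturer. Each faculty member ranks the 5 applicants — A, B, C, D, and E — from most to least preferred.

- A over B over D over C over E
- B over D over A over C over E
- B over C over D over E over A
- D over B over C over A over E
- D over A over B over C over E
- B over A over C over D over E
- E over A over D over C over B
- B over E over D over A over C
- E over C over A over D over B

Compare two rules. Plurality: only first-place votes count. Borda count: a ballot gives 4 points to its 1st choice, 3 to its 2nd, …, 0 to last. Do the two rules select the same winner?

Yes

Plurality first-place counts: A 1, B 4, C 0, D 2, E 2 → B.
Borda totals: A 19, B 24, C 14, D 21, E 12 → B.
The two rules agree on B.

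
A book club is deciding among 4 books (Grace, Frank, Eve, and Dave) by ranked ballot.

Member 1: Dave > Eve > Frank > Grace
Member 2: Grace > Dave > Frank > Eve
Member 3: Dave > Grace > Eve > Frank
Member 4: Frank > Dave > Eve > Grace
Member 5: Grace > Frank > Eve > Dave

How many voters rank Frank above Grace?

2

Ballots ranking Frank above Grace: 2.
Ballots ranking Grace above Frank: 3.
So 2 of 5 voters prefer Frank to Grace.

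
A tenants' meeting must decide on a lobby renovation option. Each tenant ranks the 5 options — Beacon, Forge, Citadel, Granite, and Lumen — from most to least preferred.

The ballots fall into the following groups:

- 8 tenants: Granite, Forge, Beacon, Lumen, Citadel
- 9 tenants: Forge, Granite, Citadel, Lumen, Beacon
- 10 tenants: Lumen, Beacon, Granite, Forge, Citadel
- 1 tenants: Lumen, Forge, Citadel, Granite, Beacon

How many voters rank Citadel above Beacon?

Ballots ranking Citadel above Beacon: 9+1 = 10.
Ballots ranking Beacon above Citadel: 8+10 = 18.
So 10 of 28 voters prefer Citadel to Beacon.

10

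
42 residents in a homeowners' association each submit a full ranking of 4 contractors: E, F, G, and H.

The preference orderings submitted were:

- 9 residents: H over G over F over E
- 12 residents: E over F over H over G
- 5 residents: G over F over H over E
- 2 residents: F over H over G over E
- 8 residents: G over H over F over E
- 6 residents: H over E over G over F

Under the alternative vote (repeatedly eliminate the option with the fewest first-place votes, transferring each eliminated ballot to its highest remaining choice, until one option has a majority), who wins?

Round 1: H 15, G 13, E 12, F 2. F has the fewest and is eliminated.
Round 2: H 17, G 13, E 12. E has the fewest and is eliminated.
Round 3: H 29, G 13. H has a majority.

H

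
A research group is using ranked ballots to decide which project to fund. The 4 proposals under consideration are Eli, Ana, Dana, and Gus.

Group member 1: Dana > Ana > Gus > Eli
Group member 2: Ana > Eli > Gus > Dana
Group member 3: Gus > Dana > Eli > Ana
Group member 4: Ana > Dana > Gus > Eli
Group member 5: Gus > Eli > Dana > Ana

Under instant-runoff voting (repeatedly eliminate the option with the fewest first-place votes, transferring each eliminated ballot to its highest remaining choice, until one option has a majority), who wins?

Round 1: Ana 2, Gus 2, Dana 1, Eli 0. Eli has the fewest and is eliminated.
Round 2: Ana 2, Gus 2, Dana 1. Dana has the fewest and is eliminated.
Round 3: Ana 3, Gus 2. Ana has a majority.

Ana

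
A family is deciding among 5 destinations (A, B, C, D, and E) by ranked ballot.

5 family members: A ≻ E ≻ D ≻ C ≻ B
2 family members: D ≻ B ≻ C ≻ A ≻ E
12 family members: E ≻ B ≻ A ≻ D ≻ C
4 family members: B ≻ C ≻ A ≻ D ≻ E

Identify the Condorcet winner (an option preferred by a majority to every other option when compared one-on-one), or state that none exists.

E

Head-to-head results (23 voters total):
A vs B: B wins 18–5.
A vs C: A wins 17–6.
A vs D: A wins 21–2.
A vs E: E wins 12–11.
B vs C: B wins 18–5.
B vs D: B wins 16–7.
B vs E: E wins 17–6.
C vs D: D wins 19–4.
C vs E: E wins 17–6.
D vs E: E wins 17–6.
E beats each rival — A (12–11), B (17–6), C (17–6), D (17–6) — so E is the Condorcet winner.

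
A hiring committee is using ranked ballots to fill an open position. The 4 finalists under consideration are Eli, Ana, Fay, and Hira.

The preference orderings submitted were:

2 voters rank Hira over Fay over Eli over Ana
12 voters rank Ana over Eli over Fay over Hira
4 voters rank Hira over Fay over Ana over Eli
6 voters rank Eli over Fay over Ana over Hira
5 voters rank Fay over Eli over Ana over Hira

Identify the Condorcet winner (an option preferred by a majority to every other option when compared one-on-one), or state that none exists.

Head-to-head results (29 voters total):
Eli vs Ana: Ana wins 16–13.
Eli vs Fay: Eli wins 18–11.
Eli vs Hira: Eli wins 23–6.
Ana vs Fay: Fay wins 17–12.
Ana vs Hira: Ana wins 23–6.
Fay vs Hira: Fay wins 23–6.
No candidate beats all others: Eli beats Fay beats Ana beats Eli, a majority cycle.

No Condorcet winner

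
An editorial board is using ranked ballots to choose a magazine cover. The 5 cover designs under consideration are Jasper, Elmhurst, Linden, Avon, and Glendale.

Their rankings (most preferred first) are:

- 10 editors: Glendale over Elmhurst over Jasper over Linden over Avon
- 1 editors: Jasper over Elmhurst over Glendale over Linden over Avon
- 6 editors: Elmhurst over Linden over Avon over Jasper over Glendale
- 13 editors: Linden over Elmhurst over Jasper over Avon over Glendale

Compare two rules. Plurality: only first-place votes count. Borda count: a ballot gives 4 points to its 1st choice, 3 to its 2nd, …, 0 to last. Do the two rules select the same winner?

Plurality first-place counts: Jasper 1, Elmhurst 6, Linden 13, Avon 0, Glendale 10 → Linden.
Borda totals: Jasper 56, Elmhurst 96, Linden 81, Avon 25, Glendale 42 → Elmhurst.
The two rules disagree: plurality picks Linden, Borda picks Elmhurst.

No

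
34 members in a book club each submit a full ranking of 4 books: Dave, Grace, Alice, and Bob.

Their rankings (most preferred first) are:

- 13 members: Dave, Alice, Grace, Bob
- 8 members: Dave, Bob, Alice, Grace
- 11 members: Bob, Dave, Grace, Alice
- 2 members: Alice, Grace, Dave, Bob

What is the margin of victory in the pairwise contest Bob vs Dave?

12

Ballots ranking Bob above Dave: 11.
Ballots ranking Dave above Bob: 13+8+2 = 23.
Dave wins 23–11, a margin of 12.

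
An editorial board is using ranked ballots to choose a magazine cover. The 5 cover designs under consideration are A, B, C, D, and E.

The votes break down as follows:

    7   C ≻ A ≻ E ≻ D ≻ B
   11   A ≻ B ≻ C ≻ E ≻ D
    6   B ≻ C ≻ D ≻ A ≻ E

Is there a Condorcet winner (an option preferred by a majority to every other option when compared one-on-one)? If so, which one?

None — there is no Condorcet winner

Head-to-head results (24 voters total):
A vs B: A wins 18–6.
A vs C: C wins 13–11.
A vs D: A wins 18–6.
A vs E: A wins 24–0.
B vs C: B wins 17–7.
B vs D: B wins 17–7.
B vs E: B wins 17–7.
C vs D: C wins 24–0.
C vs E: C wins 24–0.
D vs E: E wins 18–6.
No candidate beats all others: A beats B beats C beats A, a majority cycle.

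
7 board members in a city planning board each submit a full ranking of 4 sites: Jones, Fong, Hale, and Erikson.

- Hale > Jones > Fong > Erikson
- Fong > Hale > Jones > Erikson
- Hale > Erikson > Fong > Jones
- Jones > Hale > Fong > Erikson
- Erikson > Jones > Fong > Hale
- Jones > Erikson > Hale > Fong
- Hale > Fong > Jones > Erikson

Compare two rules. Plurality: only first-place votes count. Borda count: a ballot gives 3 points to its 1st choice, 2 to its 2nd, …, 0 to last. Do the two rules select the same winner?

Plurality first-place counts: Jones 2, Fong 1, Hale 3, Erikson 1 → Hale.
Borda totals: Jones 12, Fong 9, Hale 14, Erikson 7 → Hale.
The two rules agree on Hale.

Yes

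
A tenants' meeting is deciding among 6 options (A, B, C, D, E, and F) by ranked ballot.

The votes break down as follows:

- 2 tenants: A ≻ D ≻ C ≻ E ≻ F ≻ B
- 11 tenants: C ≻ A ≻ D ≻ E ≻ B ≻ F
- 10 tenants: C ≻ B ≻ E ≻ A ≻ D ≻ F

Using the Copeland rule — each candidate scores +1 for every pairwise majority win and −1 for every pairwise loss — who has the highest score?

C

Pairwise results:
  A vs B: A wins 13–10.
  A vs C: C wins 21–2.
  A vs D: A wins 23–0.
  A vs E: A wins 13–10.
  A vs F: A wins 23–0.
  B vs C: C wins 23–0.
  B vs D: D wins 13–10.
  B vs E: E wins 13–10.
  B vs F: B wins 21–2.
  C vs D: C wins 21–2.
  C vs E: C wins 23–0.
  C vs F: C wins 23–0.
  D vs E: D wins 13–10.
  D vs F: D wins 23–0.
  E vs F: E wins 23–0.
Copeland scores (wins − losses):
  A: 4 − 1 = 3
  B: 1 − 4 = -3
  C: 5 − 0 = 5
  D: 3 − 2 = 1
  E: 2 − 3 = -1
  F: 0 − 5 = -5
C has the best Copeland score.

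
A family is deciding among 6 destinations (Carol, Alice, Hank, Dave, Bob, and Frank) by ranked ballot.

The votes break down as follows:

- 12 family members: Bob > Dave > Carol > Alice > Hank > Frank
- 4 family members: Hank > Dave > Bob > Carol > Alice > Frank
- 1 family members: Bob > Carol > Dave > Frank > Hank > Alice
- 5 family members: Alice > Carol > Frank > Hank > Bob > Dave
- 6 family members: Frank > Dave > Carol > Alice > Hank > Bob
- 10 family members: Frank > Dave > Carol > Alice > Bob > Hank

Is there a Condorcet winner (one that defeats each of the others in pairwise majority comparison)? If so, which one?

There is no Condorcet winner

Head-to-head results (38 voters total):
Carol vs Alice: Carol wins 33–5.
Carol vs Hank: Carol wins 34–4.
Carol vs Dave: Dave wins 32–6.
Carol vs Bob: Carol wins 21–17.
Carol vs Frank: Carol wins 22–16.
Alice vs Hank: Alice wins 33–5.
Alice vs Dave: Dave wins 33–5.
Alice vs Bob: Alice wins 21–17.
Alice vs Frank: Alice wins 21–17.
Hank vs Dave: Dave wins 29–9.
Hank vs Bob: Bob wins 23–15.
Hank vs Frank: Frank wins 22–16.
Dave vs Bob: Dave wins 20–18.
Dave vs Frank: Frank wins 21–17.
Bob vs Frank: Frank wins 21–17.
No candidate beats all others: Carol beats Frank beats Dave beats Carol, a majority cycle.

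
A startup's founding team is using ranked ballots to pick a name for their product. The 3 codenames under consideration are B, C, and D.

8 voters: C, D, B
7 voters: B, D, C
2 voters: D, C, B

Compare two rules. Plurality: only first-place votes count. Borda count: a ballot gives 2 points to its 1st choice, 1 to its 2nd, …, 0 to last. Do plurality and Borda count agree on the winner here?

Plurality first-place counts: B 7, C 8, D 2 → C.
Borda totals: B 14, C 18, D 19 → D.
The two rules disagree: plurality picks C, Borda picks D.

No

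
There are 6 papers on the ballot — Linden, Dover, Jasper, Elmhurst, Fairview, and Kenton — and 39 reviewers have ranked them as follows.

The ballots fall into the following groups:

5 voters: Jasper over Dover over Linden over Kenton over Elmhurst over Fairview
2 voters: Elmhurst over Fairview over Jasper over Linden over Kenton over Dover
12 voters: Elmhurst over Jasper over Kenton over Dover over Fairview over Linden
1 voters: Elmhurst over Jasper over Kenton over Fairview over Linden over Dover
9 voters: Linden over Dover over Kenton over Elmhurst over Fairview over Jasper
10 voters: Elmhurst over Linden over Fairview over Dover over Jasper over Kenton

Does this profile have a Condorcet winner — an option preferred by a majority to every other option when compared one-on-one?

Yes

Head-to-head results (39 voters total):
Linden vs Dover: Linden wins 22–17.
Linden vs Jasper: Jasper wins 20–19.
Linden vs Elmhurst: Elmhurst wins 25–14.
Linden vs Fairview: Linden wins 24–15.
Linden vs Kenton: Linden wins 26–13.
Dover vs Jasper: Jasper wins 20–19.
Dover vs Elmhurst: Elmhurst wins 25–14.
Dover vs Fairview: Dover wins 26–13.
Dover vs Kenton: Dover wins 24–15.
Jasper vs Elmhurst: Elmhurst wins 34–5.
Jasper vs Fairview: Fairview wins 21–18.
Jasper vs Kenton: Jasper wins 30–9.
Elmhurst vs Fairview: Elmhurst wins 39–0.
Elmhurst vs Kenton: Elmhurst wins 25–14.
Fairview vs Kenton: Kenton wins 27–12.
Elmhurst beats each rival — Linden (25–14), Dover (25–14), Jasper (34–5), Fairview (39–0), Kenton (25–14) — so Elmhurst is the Condorcet winner.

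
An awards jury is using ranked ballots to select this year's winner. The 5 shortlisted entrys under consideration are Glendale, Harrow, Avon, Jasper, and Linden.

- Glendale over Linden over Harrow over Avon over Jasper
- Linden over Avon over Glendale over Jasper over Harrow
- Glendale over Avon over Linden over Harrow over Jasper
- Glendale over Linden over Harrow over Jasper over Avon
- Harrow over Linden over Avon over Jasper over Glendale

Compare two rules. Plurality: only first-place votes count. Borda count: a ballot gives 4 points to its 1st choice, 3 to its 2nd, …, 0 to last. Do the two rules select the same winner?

No

Plurality first-place counts: Glendale 3, Harrow 1, Avon 0, Jasper 0, Linden 1 → Glendale.
Borda totals: Glendale 14, Harrow 9, Avon 9, Jasper 3, Linden 15 → Linden.
The two rules disagree: plurality picks Glendale, Borda picks Linden.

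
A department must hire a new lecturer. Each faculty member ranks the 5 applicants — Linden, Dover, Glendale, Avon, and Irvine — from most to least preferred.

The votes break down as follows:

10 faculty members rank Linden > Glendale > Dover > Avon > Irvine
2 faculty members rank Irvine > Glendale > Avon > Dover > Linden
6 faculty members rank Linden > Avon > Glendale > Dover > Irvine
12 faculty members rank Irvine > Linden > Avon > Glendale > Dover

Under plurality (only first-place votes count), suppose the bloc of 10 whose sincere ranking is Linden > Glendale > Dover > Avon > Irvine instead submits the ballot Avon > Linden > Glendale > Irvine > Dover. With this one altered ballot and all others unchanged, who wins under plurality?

First-place totals with the altered ballot: Linden 6, Dover 0, Glendale 0, Avon 10, Irvine 14.
The switch changes the winner from Linden to Irvine.

Irvine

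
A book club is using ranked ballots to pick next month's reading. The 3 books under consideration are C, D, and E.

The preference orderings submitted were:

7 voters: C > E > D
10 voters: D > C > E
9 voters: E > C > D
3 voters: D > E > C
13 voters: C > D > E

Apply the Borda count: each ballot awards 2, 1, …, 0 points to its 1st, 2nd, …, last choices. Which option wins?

C

Borda scores:
  C: 7·2 + 10·1 + 9·1 + 3·0 + 13·2 = 59
  D: 7·0 + 10·2 + 9·0 + 3·2 + 13·1 = 39
  E: 7·1 + 10·0 + 9·2 + 3·1 + 13·0 = 28
C has the highest total.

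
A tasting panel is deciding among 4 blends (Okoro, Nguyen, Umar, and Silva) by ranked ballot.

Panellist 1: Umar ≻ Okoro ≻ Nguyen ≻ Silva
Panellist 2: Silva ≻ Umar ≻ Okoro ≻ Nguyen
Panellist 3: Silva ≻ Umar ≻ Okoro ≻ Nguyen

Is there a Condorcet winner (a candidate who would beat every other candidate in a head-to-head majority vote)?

Head-to-head results (3 voters total):
Okoro vs Nguyen: Okoro wins 3–0.
Okoro vs Umar: Umar wins 3–0.
Okoro vs Silva: Silva wins 2–1.
Nguyen vs Umar: Umar wins 3–0.
Nguyen vs Silva: Silva wins 2–1.
Umar vs Silva: Silva wins 2–1.
Silva beats each rival — Okoro (2–1), Nguyen (2–1), Umar (2–1) — so Silva is the Condorcet winner.

Yes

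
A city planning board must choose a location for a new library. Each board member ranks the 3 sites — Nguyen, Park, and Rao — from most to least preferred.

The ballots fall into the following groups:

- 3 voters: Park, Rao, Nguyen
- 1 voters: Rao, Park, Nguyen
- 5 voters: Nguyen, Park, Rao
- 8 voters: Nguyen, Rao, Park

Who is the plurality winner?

Nguyen

First-place vote totals:
  Nguyen: 13
  Park: 3
  Rao: 1
Nguyen has the most first-place votes.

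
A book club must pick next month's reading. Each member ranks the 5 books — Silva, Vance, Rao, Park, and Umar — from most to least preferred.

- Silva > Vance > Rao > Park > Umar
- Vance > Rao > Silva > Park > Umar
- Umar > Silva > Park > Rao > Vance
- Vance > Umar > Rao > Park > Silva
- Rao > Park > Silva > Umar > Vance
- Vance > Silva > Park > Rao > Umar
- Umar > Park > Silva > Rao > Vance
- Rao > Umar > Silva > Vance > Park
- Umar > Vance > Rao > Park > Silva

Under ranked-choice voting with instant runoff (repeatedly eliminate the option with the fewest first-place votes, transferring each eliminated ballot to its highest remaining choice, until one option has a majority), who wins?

Round 1: Vance 3, Umar 3, Rao 2, Silva 1, Park 0. Park has the fewest and is eliminated.
Round 2: Vance 3, Umar 3, Rao 2, Silva 1. Silva has the fewest and is eliminated.
Round 3: Vance 4, Umar 3, Rao 2. Rao has the fewest and is eliminated.
Round 4: Umar 5, Vance 4. Umar has a majority.

Umar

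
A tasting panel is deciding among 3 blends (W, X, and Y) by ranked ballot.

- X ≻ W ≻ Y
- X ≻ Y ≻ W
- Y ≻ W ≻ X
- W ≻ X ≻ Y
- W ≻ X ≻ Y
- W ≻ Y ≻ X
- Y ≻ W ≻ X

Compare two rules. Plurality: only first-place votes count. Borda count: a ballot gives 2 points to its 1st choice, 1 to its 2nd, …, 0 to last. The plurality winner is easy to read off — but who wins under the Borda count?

Plurality first-place counts: W 3, X 2, Y 2 → W.
Borda totals: W 9, X 6, Y 6 → W.

W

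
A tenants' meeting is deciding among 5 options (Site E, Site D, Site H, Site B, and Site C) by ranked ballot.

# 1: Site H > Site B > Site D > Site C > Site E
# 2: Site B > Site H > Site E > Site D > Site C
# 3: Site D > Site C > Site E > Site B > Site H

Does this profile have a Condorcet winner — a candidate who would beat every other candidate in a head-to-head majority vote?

Head-to-head results (3 voters total):
Site E vs Site D: Site D wins 2–1.
Site E vs Site H: Site H wins 2–1.
Site E vs Site B: Site B wins 2–1.
Site E vs Site C: Site C wins 2–1.
Site D vs Site H: Site H wins 2–1.
Site D vs Site B: Site B wins 2–1.
Site D vs Site C: Site D wins 3–0.
Site H vs Site B: Site B wins 2–1.
Site H vs Site C: Site H wins 2–1.
Site B vs Site C: Site B wins 2–1.
Site B beats each rival — Site E (2–1), Site D (2–1), Site H (2–1), Site C (2–1) — so Site B is the Condorcet winner.

Yes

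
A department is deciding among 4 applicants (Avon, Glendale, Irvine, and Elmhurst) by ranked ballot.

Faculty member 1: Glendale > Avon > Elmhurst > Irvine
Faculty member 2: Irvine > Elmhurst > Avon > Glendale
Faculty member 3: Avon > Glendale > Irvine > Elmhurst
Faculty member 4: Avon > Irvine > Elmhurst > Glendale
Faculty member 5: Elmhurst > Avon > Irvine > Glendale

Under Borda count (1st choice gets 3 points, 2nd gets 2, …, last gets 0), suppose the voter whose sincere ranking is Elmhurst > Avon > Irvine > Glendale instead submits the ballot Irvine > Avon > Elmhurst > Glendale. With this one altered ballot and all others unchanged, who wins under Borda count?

Avon

Borda totals with the altered ballot: Avon 11, Glendale 5, Irvine 9, Elmhurst 5.
The winner is unchanged: still Avon.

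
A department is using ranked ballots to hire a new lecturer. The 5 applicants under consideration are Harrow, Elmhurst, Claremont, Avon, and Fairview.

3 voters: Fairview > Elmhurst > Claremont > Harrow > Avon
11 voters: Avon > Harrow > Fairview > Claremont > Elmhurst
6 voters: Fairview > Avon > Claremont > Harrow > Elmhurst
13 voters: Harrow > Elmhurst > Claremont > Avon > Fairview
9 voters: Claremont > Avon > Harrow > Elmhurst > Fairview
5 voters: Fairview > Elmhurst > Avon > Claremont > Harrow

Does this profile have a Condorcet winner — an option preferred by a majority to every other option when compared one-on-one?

No

Head-to-head results (47 voters total):
Harrow vs Elmhurst: Harrow wins 39–8.
Harrow vs Claremont: Harrow wins 24–23.
Harrow vs Avon: Avon wins 31–16.
Harrow vs Fairview: Harrow wins 33–14.
Elmhurst vs Claremont: Claremont wins 26–21.
Elmhurst vs Avon: Avon wins 26–21.
Elmhurst vs Fairview: Fairview wins 25–22.
Claremont vs Avon: Claremont wins 25–22.
Claremont vs Fairview: Fairview wins 25–22.
Avon vs Fairview: Avon wins 33–14.
No candidate beats all others: Harrow beats Claremont beats Avon beats Harrow, a majority cycle.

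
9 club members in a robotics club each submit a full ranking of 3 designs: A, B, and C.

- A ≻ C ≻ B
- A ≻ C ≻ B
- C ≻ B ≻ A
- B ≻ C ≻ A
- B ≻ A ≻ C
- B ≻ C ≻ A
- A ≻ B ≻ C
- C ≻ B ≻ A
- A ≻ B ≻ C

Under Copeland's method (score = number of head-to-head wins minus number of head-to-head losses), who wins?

Pairwise results:
  A vs B: B wins 5–4.
  A vs C: A wins 5–4.
  B vs C: B wins 5–4.
Copeland scores (wins − losses):
  A: 1 − 1 = 0
  B: 2 − 0 = 2
  C: 0 − 2 = -2
B has the best Copeland score.

B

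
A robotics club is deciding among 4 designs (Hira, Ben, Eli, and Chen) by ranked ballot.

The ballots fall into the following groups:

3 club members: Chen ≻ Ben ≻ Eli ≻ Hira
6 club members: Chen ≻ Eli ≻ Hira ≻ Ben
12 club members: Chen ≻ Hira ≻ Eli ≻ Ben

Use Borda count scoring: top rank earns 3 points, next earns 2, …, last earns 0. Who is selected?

Borda scores:
  Hira: 3·0 + 6·1 + 12·2 = 30
  Ben: 3·2 + 6·0 + 12·0 = 6
  Eli: 3·1 + 6·2 + 12·1 = 27
  Chen: 3·3 + 6·3 + 12·3 = 63
Chen has the highest total.

Chen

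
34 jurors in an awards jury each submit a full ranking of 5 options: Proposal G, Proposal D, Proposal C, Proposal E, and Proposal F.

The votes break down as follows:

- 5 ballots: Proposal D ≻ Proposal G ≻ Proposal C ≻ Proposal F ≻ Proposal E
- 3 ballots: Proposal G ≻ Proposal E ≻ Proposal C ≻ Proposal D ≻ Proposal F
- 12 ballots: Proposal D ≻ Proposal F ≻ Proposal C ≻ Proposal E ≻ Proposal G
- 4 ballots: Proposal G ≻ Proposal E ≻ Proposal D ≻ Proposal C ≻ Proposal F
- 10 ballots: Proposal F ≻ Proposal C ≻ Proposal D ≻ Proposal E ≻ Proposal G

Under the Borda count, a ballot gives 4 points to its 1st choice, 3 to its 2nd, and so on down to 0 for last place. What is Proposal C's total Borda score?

74

Borda scores:
  Proposal G: 5·3 + 3·4 + 12·0 + 4·4 + 10·0 = 43
  Proposal D: 5·4 + 3·1 + 12·4 + 4·2 + 10·2 = 99
  Proposal C: 5·2 + 3·2 + 12·2 + 4·1 + 10·3 = 74
  Proposal E: 5·0 + 3·3 + 12·1 + 4·3 + 10·1 = 43
  Proposal F: 5·1 + 3·0 + 12·3 + 4·0 + 10·4 = 81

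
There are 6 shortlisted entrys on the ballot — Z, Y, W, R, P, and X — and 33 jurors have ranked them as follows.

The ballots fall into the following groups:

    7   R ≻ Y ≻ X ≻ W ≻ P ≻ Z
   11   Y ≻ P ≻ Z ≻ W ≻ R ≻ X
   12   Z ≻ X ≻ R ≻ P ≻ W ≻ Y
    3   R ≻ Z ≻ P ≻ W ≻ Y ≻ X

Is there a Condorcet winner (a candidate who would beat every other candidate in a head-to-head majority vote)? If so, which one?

Head-to-head results (33 voters total):
Z vs Y: Y wins 18–15.
Z vs W: Z wins 26–7.
Z vs R: Z wins 23–10.
Z vs P: P wins 18–15.
Z vs X: Z wins 26–7.
Y vs W: Y wins 18–15.
Y vs R: R wins 22–11.
Y vs P: Y wins 18–15.
Y vs X: Y wins 21–12.
W vs R: R wins 22–11.
W vs P: P wins 26–7.
W vs X: X wins 19–14.
R vs P: R wins 22–11.
R vs X: R wins 21–12.
P vs X: X wins 19–14.
No candidate beats all others: Z beats R beats Y beats Z, a majority cycle.

No Condorcet winner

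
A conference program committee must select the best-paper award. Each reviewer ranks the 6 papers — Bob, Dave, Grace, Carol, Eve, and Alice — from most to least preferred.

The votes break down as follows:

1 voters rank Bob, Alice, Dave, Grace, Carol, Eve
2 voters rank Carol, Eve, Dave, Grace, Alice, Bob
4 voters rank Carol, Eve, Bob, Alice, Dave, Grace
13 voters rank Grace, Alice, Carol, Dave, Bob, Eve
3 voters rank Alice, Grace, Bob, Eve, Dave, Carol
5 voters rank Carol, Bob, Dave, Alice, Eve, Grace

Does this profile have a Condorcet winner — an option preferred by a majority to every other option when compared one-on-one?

Head-to-head results (28 voters total):
Bob vs Dave: Dave wins 15–13.
Bob vs Grace: Grace wins 18–10.
Bob vs Carol: Carol wins 24–4.
Bob vs Eve: Bob wins 22–6.
Bob vs Alice: Alice wins 18–10.
Dave vs Grace: Grace wins 16–12.
Dave vs Carol: Carol wins 24–4.
Dave vs Eve: Dave wins 19–9.
Dave vs Alice: Alice wins 21–7.
Grace vs Carol: Grace wins 17–11.
Grace vs Eve: Grace wins 17–11.
Grace vs Alice: Grace wins 15–13.
Carol vs Eve: Carol wins 25–3.
Carol vs Alice: Alice wins 17–11.
Eve vs Alice: Alice wins 22–6.
Grace beats each rival — Bob (18–10), Dave (16–12), Carol (17–11), Eve (17–11), Alice (15–13) — so Grace is the Condorcet winner.

Yes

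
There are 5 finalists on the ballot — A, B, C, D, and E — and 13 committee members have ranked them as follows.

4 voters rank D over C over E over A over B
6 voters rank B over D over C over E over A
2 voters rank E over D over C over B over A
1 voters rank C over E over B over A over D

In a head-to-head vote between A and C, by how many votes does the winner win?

Ballots ranking A above C: 0.
Ballots ranking C above A: 4+6+2+1 = 13.
C wins 13–0, a margin of 13.

13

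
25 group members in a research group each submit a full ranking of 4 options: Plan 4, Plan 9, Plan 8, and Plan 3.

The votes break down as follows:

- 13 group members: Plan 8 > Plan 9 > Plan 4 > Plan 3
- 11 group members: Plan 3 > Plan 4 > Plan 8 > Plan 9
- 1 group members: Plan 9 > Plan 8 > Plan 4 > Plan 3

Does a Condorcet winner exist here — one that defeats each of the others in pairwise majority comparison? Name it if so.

Head-to-head results (25 voters total):
Plan 4 vs Plan 9: Plan 9 wins 14–11.
Plan 4 vs Plan 8: Plan 8 wins 14–11.
Plan 4 vs Plan 3: Plan 4 wins 14–11.
Plan 9 vs Plan 8: Plan 8 wins 24–1.
Plan 9 vs Plan 3: Plan 9 wins 14–11.
Plan 8 vs Plan 3: Plan 8 wins 14–11.
Plan 8 beats each rival — Plan 4 (14–11), Plan 9 (24–1), Plan 3 (14–11) — so Plan 8 is the Condorcet winner.

Plan 8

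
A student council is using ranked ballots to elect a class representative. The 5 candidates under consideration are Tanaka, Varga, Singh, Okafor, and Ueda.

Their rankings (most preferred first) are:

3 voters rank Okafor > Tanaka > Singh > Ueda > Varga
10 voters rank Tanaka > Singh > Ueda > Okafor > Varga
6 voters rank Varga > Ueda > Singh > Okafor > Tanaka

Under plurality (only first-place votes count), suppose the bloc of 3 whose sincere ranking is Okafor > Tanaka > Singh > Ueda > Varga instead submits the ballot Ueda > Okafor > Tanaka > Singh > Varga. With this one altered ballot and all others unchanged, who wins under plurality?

Tanaka

First-place totals with the altered ballot: Tanaka 10, Varga 6, Singh 0, Okafor 0, Ueda 3.
The winner is unchanged: still Tanaka.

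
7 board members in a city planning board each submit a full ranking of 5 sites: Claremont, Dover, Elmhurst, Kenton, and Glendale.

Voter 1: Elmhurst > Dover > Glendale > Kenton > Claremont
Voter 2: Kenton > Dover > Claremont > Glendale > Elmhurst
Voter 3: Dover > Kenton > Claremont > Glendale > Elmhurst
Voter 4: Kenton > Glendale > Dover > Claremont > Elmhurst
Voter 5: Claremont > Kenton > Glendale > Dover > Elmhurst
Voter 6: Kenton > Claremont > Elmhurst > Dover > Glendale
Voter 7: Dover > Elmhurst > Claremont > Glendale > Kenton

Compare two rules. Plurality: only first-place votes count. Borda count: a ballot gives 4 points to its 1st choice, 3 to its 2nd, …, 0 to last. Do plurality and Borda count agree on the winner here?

Plurality first-place counts: Claremont 1, Dover 2, Elmhurst 1, Kenton 3, Glendale 0 → Kenton.
Borda totals: Claremont 14, Dover 18, Elmhurst 9, Kenton 19, Glendale 10 → Kenton.
The two rules agree on Kenton.

Yes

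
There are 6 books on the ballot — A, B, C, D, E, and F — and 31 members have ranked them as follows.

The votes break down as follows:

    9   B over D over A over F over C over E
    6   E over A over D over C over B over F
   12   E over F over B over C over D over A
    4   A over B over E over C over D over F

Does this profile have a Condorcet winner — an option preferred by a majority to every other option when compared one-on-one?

Yes

Head-to-head results (31 voters total):
A vs B: B wins 21–10.
A vs C: A wins 19–12.
A vs D: D wins 21–10.
A vs E: E wins 18–13.
A vs F: A wins 19–12.
B vs C: B wins 25–6.
B vs D: B wins 25–6.
B vs E: E wins 18–13.
B vs F: B wins 19–12.
C vs D: C wins 16–15.
C vs E: E wins 22–9.
C vs F: F wins 21–10.
D vs E: E wins 22–9.
D vs F: D wins 19–12.
E vs F: E wins 22–9.
E beats each rival — A (18–13), B (18–13), C (22–9), D (22–9), F (22–9) — so E is the Condorcet winner.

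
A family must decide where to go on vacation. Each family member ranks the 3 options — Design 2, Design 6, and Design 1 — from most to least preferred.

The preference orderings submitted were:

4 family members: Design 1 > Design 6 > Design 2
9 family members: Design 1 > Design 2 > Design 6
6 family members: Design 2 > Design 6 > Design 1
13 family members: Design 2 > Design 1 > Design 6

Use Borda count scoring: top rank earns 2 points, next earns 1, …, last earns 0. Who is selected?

Borda scores:
  Design 2: 4·0 + 9·1 + 6·2 + 13·2 = 47
  Design 6: 4·1 + 9·0 + 6·1 + 13·0 = 10
  Design 1: 4·2 + 9·2 + 6·0 + 13·1 = 39
Design 2 has the highest total.

Design 2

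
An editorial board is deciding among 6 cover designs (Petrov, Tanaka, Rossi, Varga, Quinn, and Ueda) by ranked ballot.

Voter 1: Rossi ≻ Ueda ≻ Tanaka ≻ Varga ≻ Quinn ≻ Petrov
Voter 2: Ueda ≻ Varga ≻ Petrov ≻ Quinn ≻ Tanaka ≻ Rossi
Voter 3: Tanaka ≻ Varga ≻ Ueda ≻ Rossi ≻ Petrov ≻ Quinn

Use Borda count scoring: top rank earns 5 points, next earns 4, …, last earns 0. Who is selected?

Ueda

Borda scores:
  Petrov: 0 + 3 + 1 = 4
  Tanaka: 3 + 1 + 5 = 9
  Rossi: 5 + 0 + 2 = 7
  Varga: 2 + 4 + 4 = 10
  Quinn: 1 + 2 + 0 = 3
  Ueda: 4 + 5 + 3 = 12
Ueda has the highest total.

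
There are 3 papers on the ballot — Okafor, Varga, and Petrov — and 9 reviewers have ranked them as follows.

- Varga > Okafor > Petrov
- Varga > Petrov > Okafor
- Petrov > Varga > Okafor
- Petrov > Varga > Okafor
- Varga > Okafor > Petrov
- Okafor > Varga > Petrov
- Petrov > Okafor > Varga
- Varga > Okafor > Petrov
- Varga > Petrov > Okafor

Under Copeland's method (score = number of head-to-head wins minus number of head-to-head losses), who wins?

Pairwise results:
  Okafor vs Varga: Varga wins 7–2.
  Okafor vs Petrov: Petrov wins 5–4.
  Varga vs Petrov: Varga wins 6–3.
Copeland scores (wins − losses):
  Okafor: 0 − 2 = -2
  Varga: 2 − 0 = 2
  Petrov: 1 − 1 = 0
Varga has the best Copeland score.

Varga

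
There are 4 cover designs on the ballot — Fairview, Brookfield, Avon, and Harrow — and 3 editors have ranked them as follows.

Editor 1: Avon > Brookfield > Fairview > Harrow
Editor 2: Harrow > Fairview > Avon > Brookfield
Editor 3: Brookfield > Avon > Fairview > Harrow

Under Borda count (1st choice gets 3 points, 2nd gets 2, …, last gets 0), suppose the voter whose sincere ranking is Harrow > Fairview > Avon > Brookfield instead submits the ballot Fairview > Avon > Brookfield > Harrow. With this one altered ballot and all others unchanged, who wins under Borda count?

Avon

Borda totals with the altered ballot: Fairview 5, Brookfield 6, Avon 7, Harrow 0.
The winner is unchanged: still Avon.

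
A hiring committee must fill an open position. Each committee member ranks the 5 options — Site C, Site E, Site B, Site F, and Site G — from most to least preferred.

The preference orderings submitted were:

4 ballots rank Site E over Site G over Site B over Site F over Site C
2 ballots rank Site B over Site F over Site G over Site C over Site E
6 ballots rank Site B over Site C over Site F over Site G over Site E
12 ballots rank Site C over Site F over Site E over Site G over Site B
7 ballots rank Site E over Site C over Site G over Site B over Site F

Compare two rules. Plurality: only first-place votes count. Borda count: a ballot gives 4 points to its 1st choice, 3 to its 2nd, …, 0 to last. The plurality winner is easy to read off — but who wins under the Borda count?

Site C

Plurality first-place counts: Site C 12, Site E 11, Site B 8, Site F 0, Site G 0 → Site C.
Borda totals: Site C 89, Site E 68, Site B 47, Site F 58, Site G 48 → Site C.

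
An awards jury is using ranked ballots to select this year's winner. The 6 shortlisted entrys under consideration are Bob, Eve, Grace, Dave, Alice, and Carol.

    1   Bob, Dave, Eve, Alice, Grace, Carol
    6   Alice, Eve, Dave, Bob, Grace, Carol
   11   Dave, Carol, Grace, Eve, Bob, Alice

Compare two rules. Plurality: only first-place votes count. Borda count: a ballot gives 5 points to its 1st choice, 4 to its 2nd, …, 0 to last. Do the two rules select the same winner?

Plurality first-place counts: Bob 1, Eve 0, Grace 0, Dave 11, Alice 6, Carol 0 → Dave.
Borda totals: Bob 28, Eve 49, Grace 40, Dave 77, Alice 32, Carol 44 → Dave.
The two rules agree on Dave.

Yes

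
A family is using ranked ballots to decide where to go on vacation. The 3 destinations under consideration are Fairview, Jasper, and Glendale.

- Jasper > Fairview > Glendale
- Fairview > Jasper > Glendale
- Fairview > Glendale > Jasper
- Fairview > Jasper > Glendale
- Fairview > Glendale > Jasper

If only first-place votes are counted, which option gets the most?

Fairview

First-place vote totals:
  Fairview: 4
  Jasper: 1
  Glendale: 0
Fairview has the most first-place votes.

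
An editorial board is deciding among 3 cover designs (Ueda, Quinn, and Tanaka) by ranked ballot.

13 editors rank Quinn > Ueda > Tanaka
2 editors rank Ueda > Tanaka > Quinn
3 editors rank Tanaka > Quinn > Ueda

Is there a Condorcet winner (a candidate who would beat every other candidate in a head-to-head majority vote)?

Yes

Head-to-head results (18 voters total):
Ueda vs Quinn: Quinn wins 16–2.
Ueda vs Tanaka: Ueda wins 15–3.
Quinn vs Tanaka: Quinn wins 13–5.
Quinn beats each rival — Ueda (16–2), Tanaka (13–5) — so Quinn is the Condorcet winner.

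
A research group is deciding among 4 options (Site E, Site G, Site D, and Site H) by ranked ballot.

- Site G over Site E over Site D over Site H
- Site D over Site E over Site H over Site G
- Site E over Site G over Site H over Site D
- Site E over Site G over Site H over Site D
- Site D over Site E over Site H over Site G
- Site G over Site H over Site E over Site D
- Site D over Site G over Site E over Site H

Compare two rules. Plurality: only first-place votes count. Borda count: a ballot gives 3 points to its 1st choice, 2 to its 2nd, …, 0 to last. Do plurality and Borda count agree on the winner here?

Plurality first-place counts: Site E 2, Site G 2, Site D 3, Site H 0 → Site D.
Borda totals: Site E 14, Site G 12, Site D 10, Site H 6 → Site E.
The two rules disagree: plurality picks Site D, Borda picks Site E.

No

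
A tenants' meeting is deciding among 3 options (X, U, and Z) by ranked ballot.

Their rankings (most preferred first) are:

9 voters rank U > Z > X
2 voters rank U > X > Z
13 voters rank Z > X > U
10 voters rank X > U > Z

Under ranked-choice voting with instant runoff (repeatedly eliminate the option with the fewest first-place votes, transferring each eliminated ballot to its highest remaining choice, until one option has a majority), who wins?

Round 1: Z 13, U 11, X 10. X has the fewest and is eliminated.
Round 2: U 21, Z 13. U has a majority.

U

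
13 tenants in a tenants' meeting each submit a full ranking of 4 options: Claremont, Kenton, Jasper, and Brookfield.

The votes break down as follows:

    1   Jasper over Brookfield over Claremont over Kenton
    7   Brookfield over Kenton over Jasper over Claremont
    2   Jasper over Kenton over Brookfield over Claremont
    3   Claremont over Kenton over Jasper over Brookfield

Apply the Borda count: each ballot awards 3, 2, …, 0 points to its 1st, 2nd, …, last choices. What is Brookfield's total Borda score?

Borda scores:
  Claremont: 1 + 7·0 + 2·0 + 3·3 = 10
  Kenton: 0 + 7·2 + 2·2 + 3·2 = 24
  Jasper: 3 + 7·1 + 2·3 + 3·1 = 19
  Brookfield: 2 + 7·3 + 2·1 + 3·0 = 25

25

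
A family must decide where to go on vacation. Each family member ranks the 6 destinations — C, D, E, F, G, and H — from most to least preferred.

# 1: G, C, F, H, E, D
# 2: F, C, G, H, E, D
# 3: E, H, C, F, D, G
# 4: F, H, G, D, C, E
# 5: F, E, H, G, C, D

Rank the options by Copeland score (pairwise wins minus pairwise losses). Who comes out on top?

F

Pairwise results:
  C vs D: C wins 4–1.
  C vs E: C wins 3–2.
  C vs F: F wins 3–2.
  C vs G: G wins 3–2.
  C vs H: H wins 3–2.
  D vs E: E wins 4–1.
  D vs F: F wins 5–0.
  D vs G: G wins 4–1.
  D vs H: H wins 5–0.
  E vs F: F wins 4–1.
  E vs G: G wins 3–2.
  E vs H: H wins 3–2.
  F vs G: F wins 4–1.
  F vs H: F wins 4–1.
  G vs H: H wins 3–2.
Copeland scores (wins − losses):
  C: 2 − 3 = -1
  D: 0 − 5 = -5
  E: 1 − 4 = -3
  F: 5 − 0 = 5
  G: 3 − 2 = 1
  H: 4 − 1 = 3
F has the best Copeland score.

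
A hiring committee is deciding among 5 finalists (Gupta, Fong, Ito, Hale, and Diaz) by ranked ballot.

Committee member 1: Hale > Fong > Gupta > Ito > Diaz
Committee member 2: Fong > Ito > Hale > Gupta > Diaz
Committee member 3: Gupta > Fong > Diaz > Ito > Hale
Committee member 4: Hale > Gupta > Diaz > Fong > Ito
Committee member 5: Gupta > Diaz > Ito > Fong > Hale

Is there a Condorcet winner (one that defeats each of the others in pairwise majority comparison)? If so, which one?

Head-to-head results (5 voters total):
Gupta vs Fong: Gupta wins 3–2.
Gupta vs Ito: Gupta wins 4–1.
Gupta vs Hale: Hale wins 3–2.
Gupta vs Diaz: Gupta wins 5–0.
Fong vs Ito: Fong wins 4–1.
Fong vs Hale: Fong wins 3–2.
Fong vs Diaz: Fong wins 3–2.
Ito vs Hale: Ito wins 3–2.
Ito vs Diaz: Diaz wins 3–2.
Hale vs Diaz: Hale wins 3–2.
No candidate beats all others: Gupta beats Fong beats Hale beats Gupta, a majority cycle.

None — there is no Condorcet winner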